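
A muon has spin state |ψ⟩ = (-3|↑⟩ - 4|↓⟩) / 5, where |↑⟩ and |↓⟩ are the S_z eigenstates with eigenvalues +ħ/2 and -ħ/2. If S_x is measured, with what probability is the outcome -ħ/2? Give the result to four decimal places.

0.0200

|-x⟩ = (|↑⟩ - |↓⟩)/√2, so ⟨-x|ψ⟩ = (1) / (√2·5).
P = |1|² / 50 = 1/50.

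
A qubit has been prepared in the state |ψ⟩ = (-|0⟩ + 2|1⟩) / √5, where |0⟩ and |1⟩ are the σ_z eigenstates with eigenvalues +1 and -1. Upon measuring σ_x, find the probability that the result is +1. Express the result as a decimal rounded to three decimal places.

|+x⟩ = (|0⟩ + |1⟩)/√2, so ⟨+x|ψ⟩ = (1) / (√2·√5).
P = |1|² / 10 = 1/10.

0.100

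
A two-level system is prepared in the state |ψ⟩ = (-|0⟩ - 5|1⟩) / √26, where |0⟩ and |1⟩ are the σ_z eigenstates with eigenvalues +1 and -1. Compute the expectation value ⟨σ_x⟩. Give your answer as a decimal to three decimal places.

⟨σ_x⟩ = 2 Re(a* b)/(|a|²+|b|²) with a = -1, b = -5.
a* b = 5, so ⟨σ_x⟩ = 10/26.

0.385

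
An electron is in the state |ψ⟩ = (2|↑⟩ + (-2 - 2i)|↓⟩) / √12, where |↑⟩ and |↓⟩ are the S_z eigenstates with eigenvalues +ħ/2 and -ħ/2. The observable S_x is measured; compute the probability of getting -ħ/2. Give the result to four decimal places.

0.8333

|-x⟩ = (|↑⟩ - |↓⟩)/√2, so ⟨-x|ψ⟩ = (4 + 2i) / (√2·√12).
P = |4 + 2i|² / 24 = 20/24.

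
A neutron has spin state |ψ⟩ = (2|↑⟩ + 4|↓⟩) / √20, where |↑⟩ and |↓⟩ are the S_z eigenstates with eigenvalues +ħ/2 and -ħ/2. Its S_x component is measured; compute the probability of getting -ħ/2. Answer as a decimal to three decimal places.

|-x⟩ = (|↑⟩ - |↓⟩)/√2, so ⟨-x|ψ⟩ = (-2) / (√2·√20).
P = |-2|² / 40 = 4/40.

0.100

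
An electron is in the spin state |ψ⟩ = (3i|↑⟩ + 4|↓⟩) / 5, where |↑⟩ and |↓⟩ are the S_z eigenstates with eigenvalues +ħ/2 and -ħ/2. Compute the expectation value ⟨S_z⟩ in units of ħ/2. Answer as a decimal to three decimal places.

-0.280

⟨σ_z⟩ = |a|² - |b|² divided by |a|²+|b|², with a, b the |↑⟩, |↓⟩ amplitudes.
= (9 - 16)/25 = -7/25.
⟨S_z⟩ = (ħ/2)·⟨σ_z⟩.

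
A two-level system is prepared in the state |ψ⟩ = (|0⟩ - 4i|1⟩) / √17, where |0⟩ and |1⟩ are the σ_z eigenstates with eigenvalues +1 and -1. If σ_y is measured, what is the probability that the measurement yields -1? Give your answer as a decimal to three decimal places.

0.735

|-y⟩ = (|0⟩ - i|1⟩)/√2, so ⟨-y|ψ⟩ = (5) / (√2·√17).
P = |5|² / 34 = 25/34.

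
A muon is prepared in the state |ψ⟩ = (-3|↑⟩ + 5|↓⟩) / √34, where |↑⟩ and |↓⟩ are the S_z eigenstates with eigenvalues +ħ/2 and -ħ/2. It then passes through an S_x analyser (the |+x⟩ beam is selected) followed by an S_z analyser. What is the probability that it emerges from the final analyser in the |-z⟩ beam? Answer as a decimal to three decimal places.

First analyser (S_x): P(|+x⟩) = |⟨+x|ψ⟩|² = 4/68.
After stage 1 the state is |+x⟩; P(|-z⟩) = |⟨-z|+x⟩|² = 1/2.
Joint probability = 4/68 × 1/2 = 0.029.

0.029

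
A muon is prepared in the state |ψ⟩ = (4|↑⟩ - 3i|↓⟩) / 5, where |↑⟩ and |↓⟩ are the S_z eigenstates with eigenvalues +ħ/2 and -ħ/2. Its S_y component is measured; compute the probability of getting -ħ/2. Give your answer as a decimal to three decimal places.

0.980

|-y⟩ = (|↑⟩ - i|↓⟩)/√2, so ⟨-y|ψ⟩ = (7) / (√2·5).
P = |7|² / 50 = 49/50.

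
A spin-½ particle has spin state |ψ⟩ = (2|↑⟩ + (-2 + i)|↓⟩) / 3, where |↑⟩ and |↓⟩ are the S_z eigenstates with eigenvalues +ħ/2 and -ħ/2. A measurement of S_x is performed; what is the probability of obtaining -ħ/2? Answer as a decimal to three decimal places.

0.944

|-x⟩ = (|↑⟩ - |↓⟩)/√2, so ⟨-x|ψ⟩ = (4 - i) / (√2·3).
P = |4 - i|² / 18 = 17/18.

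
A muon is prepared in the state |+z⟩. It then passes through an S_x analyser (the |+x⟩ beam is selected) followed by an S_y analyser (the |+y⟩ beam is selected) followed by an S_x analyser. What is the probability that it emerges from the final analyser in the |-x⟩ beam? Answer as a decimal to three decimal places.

0.125

First analyser (S_x): from |+z⟩, P(|+x⟩) = 1/2.
After stage 1 the state is |+x⟩; P(|+y⟩) = |⟨+y|+x⟩|² = 1/2.
After stage 2 the state is |+y⟩; P(|-x⟩) = |⟨-x|+y⟩|² = 1/2.
Joint probability = 1/2 × 1/2 × 1/2 = 0.125.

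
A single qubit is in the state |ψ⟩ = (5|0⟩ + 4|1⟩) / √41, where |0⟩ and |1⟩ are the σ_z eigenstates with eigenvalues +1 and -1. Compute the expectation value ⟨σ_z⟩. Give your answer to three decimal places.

⟨σ_z⟩ = |a|² - |b|² divided by |a|²+|b|², with a, b the |0⟩, |1⟩ amplitudes.
= (25 - 16)/41 = 9/41.

0.220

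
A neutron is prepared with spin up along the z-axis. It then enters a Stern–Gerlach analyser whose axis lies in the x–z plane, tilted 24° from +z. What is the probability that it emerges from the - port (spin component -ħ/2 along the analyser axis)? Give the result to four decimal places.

0.0432

For spin-½, the probability of finding spin-up along an axis at angle θ to the initial spin direction is cos²(θ/2); spin-down is sin²(θ/2).
θ = 24°, so P = sin²(12°) ≈ 0.0432.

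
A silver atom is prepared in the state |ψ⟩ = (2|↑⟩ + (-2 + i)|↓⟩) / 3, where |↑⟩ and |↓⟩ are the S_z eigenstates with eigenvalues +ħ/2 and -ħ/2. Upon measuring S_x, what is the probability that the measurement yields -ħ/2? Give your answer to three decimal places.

0.944

|-x⟩ = (|↑⟩ - |↓⟩)/√2, so ⟨-x|ψ⟩ = (4 - i) / (√2·3).
P = |4 - i|² / 18 = 17/18.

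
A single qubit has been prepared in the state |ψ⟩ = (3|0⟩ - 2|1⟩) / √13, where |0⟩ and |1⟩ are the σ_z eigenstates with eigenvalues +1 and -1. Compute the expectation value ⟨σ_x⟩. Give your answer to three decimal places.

⟨σ_x⟩ = 2 Re(a* b)/(|a|²+|b|²) with a = 3, b = -2.
a* b = -6, so ⟨σ_x⟩ = -12/13.

-0.923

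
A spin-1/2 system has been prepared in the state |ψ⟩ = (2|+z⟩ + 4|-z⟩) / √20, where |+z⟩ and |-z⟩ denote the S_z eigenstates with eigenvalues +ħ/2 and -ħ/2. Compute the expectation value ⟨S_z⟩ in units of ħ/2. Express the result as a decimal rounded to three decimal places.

-0.600

⟨σ_z⟩ = |a|² - |b|² divided by |a|²+|b|², with a, b the |+z⟩, |-z⟩ amplitudes.
= (4 - 16)/20 = -12/20.
⟨S_z⟩ = (ħ/2)·⟨σ_z⟩.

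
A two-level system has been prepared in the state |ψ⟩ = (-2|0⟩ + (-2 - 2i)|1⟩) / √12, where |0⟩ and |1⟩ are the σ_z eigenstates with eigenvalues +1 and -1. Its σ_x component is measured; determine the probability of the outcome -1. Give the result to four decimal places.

|-x⟩ = (|0⟩ - |1⟩)/√2, so ⟨-x|ψ⟩ = (2i) / (√2·√12).
P = |2i|² / 24 = 4/24.

0.1667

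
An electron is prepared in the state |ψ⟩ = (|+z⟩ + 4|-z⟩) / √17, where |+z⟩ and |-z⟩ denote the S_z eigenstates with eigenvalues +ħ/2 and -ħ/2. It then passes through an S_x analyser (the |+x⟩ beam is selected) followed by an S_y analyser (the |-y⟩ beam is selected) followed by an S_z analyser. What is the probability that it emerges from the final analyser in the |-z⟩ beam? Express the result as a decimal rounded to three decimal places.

First analyser (S_x): P(|+x⟩) = |⟨+x|ψ⟩|² = 25/34.
After stage 1 the state is |+x⟩; P(|-y⟩) = |⟨-y|+x⟩|² = 1/2.
After stage 2 the state is |-y⟩; P(|-z⟩) = |⟨-z|-y⟩|² = 1/2.
Joint probability = 25/34 × 1/2 × 1/2 = 0.184.

0.184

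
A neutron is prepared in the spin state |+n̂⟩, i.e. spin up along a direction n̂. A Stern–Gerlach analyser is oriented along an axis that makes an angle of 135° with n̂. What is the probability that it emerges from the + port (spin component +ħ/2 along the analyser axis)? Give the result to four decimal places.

0.1464

For spin-½, the probability of finding spin-up along an axis at angle θ to the initial spin direction is cos²(θ/2); spin-down is sin²(θ/2).
θ = 135°, so P = cos²(67.5°) ≈ 0.1464.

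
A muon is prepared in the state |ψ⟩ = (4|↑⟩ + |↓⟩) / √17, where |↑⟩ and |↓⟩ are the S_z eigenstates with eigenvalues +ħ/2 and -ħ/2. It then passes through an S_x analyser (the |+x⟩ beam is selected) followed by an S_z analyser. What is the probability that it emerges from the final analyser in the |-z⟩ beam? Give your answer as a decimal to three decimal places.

0.368

First analyser (S_x): P(|+x⟩) = |⟨+x|ψ⟩|² = 25/34.
After stage 1 the state is |+x⟩; P(|-z⟩) = |⟨-z|+x⟩|² = 1/2.
Joint probability = 25/34 × 1/2 = 0.368.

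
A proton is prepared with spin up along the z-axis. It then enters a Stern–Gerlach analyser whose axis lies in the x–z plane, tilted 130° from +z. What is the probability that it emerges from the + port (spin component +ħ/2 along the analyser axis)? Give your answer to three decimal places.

0.179

For spin-½, the probability of finding spin-up along an axis at angle θ to the initial spin direction is cos²(θ/2); spin-down is sin²(θ/2).
θ = 130°, so P = cos²(65°) ≈ 0.179.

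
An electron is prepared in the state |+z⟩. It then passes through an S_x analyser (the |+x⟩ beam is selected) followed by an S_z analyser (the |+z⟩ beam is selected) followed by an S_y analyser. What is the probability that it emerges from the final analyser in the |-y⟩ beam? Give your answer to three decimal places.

First analyser (S_x): from |+z⟩, P(|+x⟩) = 1/2.
After stage 1 the state is |+x⟩; P(|+z⟩) = |⟨+z|+x⟩|² = 1/2.
After stage 2 the state is |+z⟩; P(|-y⟩) = |⟨-y|+z⟩|² = 1/2.
Joint probability = 1/2 × 1/2 × 1/2 = 0.125.

0.125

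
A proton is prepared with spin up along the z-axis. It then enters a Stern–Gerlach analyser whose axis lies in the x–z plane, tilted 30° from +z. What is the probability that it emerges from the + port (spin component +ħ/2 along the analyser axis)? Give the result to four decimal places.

For spin-½, the probability of finding spin-up along an axis at angle θ to the initial spin direction is cos²(θ/2); spin-down is sin²(θ/2).
θ = 30°, so P = cos²(15°) ≈ 0.9330.

0.9330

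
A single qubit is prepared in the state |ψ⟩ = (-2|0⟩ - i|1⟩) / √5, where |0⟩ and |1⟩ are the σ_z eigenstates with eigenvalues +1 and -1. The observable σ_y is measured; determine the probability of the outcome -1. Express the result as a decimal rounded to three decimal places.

|-y⟩ = (|0⟩ - i|1⟩)/√2, so ⟨-y|ψ⟩ = (-1) / (√2·√5).
P = |-1|² / 10 = 1/10.

0.100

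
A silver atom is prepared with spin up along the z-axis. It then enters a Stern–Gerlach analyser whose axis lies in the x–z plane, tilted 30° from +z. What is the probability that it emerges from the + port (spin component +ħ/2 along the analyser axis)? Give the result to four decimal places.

0.9330

For spin-½, the probability of finding spin-up along an axis at angle θ to the initial spin direction is cos²(θ/2); spin-down is sin²(θ/2).
θ = 30°, so P = cos²(15°) ≈ 0.9330.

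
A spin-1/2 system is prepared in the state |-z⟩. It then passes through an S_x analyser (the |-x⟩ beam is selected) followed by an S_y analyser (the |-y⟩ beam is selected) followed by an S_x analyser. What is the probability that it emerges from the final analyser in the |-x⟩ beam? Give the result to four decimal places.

First analyser (S_x): from |-z⟩, P(|-x⟩) = 1/2.
After stage 1 the state is |-x⟩; P(|-y⟩) = |⟨-y|-x⟩|² = 1/2.
After stage 2 the state is |-y⟩; P(|-x⟩) = |⟨-x|-y⟩|² = 1/2.
Joint probability = 1/2 × 1/2 × 1/2 = 0.1250.

0.1250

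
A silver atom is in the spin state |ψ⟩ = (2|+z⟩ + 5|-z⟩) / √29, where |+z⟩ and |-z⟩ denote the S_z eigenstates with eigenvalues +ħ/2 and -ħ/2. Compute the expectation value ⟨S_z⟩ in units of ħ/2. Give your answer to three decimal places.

-0.724

⟨σ_z⟩ = |a|² - |b|² divided by |a|²+|b|², with a, b the |+z⟩, |-z⟩ amplitudes.
= (4 - 25)/29 = -21/29.
⟨S_z⟩ = (ħ/2)·⟨σ_z⟩.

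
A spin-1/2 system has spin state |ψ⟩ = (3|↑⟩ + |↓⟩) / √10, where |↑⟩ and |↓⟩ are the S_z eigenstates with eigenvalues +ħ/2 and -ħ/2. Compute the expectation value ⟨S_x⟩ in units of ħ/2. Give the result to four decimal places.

0.6000

⟨σ_x⟩ = 2 Re(a* b)/(|a|²+|b|²) with a = 3, b = 1.
a* b = 3, so ⟨σ_x⟩ = 6/10.
⟨S_x⟩ = (ħ/2)·⟨σ_x⟩.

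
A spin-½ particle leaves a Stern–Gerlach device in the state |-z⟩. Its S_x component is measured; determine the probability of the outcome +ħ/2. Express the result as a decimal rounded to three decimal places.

0.500

In the S_z basis, |-z⟩ = |↓⟩ and |+x⟩ = (|↑⟩ + |↓⟩)/√2.
|⟨+x|-z⟩|² = 1/2.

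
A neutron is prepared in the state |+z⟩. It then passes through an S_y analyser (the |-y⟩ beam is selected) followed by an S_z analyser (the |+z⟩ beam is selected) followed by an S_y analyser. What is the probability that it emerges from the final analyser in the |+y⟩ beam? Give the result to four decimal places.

First analyser (S_y): from |+z⟩, P(|-y⟩) = 1/2.
After stage 1 the state is |-y⟩; P(|+z⟩) = |⟨+z|-y⟩|² = 1/2.
After stage 2 the state is |+z⟩; P(|+y⟩) = |⟨+y|+z⟩|² = 1/2.
Joint probability = 1/2 × 1/2 × 1/2 = 0.1250.

0.1250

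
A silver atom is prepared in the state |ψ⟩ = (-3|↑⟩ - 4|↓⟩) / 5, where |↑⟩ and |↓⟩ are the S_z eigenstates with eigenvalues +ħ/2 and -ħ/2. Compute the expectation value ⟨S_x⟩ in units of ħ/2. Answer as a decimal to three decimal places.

⟨σ_x⟩ = 2 Re(a* b)/(|a|²+|b|²) with a = -3, b = -4.
a* b = 12, so ⟨σ_x⟩ = 24/25.
⟨S_x⟩ = (ħ/2)·⟨σ_x⟩.

0.960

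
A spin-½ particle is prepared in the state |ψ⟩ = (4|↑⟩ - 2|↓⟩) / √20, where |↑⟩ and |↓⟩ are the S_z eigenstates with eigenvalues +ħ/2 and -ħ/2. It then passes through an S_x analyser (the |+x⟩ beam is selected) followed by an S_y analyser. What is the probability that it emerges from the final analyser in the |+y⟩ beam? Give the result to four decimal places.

0.0500

First analyser (S_x): P(|+x⟩) = |⟨+x|ψ⟩|² = 4/40.
After stage 1 the state is |+x⟩; P(|+y⟩) = |⟨+y|+x⟩|² = 1/2.
Joint probability = 4/40 × 1/2 = 0.0500.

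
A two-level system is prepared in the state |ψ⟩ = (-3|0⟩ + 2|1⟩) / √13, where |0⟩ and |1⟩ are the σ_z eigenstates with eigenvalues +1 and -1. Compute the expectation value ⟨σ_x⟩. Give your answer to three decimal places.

⟨σ_x⟩ = 2 Re(a* b)/(|a|²+|b|²) with a = -3, b = 2.
a* b = -6, so ⟨σ_x⟩ = -12/13.

-0.923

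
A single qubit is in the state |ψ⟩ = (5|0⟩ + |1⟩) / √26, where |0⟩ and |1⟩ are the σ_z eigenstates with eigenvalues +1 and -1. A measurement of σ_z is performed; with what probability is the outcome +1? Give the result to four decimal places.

0.9615

The +1 outcome corresponds to |0⟩. Its amplitude in |ψ⟩ is 5/√26.
P = |5|² / 26 = 25/26.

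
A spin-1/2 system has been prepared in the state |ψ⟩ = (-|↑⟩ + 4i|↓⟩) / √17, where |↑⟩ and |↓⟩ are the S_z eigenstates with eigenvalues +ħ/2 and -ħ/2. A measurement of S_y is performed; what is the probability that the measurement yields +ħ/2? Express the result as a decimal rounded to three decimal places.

|+y⟩ = (|↑⟩ + i|↓⟩)/√2, so ⟨+y|ψ⟩ = (3) / (√2·√17).
P = |3|² / 34 = 9/34.

0.265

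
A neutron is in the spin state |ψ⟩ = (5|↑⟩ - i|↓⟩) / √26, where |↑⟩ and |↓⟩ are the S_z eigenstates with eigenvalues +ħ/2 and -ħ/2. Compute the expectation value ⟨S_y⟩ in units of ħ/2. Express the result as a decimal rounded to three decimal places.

⟨σ_y⟩ = 2 Im(a* b)/(|a|²+|b|²) with a = 5, b = -i.
a* b = -5i, so ⟨σ_y⟩ = -10/26.
⟨S_y⟩ = (ħ/2)·⟨σ_y⟩.

-0.385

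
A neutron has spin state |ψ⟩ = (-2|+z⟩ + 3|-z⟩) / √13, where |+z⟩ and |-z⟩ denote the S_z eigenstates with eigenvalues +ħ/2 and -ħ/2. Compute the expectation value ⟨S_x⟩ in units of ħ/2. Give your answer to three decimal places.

⟨σ_x⟩ = 2 Re(a* b)/(|a|²+|b|²) with a = -2, b = 3.
a* b = -6, so ⟨σ_x⟩ = -12/13.
⟨S_x⟩ = (ħ/2)·⟨σ_x⟩.

-0.923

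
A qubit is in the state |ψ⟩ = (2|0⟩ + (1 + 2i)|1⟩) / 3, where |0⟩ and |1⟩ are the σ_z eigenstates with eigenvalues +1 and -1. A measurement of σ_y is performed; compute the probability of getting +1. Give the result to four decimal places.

0.9444

|+y⟩ = (|0⟩ + i|1⟩)/√2, so ⟨+y|ψ⟩ = (4 - i) / (√2·3).
P = |4 - i|² / 18 = 17/18.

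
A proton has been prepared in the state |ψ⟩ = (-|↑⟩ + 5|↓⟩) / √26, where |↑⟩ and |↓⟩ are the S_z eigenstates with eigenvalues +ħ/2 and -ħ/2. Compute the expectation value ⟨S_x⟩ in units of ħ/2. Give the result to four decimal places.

⟨σ_x⟩ = 2 Re(a* b)/(|a|²+|b|²) with a = -1, b = 5.
a* b = -5, so ⟨σ_x⟩ = -10/26.
⟨S_x⟩ = (ħ/2)·⟨σ_x⟩.

-0.3846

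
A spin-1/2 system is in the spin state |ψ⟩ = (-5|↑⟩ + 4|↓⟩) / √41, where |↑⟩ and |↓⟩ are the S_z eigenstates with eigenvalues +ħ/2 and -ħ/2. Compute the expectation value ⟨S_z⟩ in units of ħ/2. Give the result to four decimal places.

0.2195

⟨σ_z⟩ = |a|² - |b|² divided by |a|²+|b|², with a, b the |↑⟩, |↓⟩ amplitudes.
= (25 - 16)/41 = 9/41.
⟨S_z⟩ = (ħ/2)·⟨σ_z⟩.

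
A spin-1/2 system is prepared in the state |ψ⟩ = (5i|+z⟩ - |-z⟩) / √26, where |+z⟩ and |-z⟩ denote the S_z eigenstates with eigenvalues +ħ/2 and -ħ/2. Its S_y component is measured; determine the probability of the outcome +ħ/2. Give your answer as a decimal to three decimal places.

0.692

|+y⟩ = (|+z⟩ + i|-z⟩)/√2, so ⟨+y|ψ⟩ = (6i) / (√2·√26).
P = |6i|² / 52 = 36/52.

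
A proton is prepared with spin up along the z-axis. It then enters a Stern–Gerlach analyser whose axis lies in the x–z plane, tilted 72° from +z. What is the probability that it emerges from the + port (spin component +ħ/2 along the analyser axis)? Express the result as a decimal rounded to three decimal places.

0.655

For spin-½, the probability of finding spin-up along an axis at angle θ to the initial spin direction is cos²(θ/2); spin-down is sin²(θ/2).
θ = 72°, so P = cos²(36°) ≈ 0.655.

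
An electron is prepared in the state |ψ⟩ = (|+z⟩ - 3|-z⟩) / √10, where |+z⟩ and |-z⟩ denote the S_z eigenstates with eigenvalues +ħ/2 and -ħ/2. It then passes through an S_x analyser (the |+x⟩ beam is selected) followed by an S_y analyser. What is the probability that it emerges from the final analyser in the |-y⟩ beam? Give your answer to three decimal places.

0.100

First analyser (S_x): P(|+x⟩) = |⟨+x|ψ⟩|² = 4/20.
After stage 1 the state is |+x⟩; P(|-y⟩) = |⟨-y|+x⟩|² = 1/2.
Joint probability = 4/20 × 1/2 = 0.100.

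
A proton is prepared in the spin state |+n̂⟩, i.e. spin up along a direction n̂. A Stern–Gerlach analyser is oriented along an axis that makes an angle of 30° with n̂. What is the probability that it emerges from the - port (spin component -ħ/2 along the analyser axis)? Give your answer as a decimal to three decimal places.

0.067

For spin-½, the probability of finding spin-up along an axis at angle θ to the initial spin direction is cos²(θ/2); spin-down is sin²(θ/2).
θ = 30°, so P = sin²(15°) ≈ 0.067.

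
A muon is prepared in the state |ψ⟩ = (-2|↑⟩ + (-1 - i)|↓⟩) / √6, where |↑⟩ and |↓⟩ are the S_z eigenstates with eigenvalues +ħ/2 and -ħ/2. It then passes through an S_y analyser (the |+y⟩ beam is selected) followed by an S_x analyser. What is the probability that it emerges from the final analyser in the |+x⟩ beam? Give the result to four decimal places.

First analyser (S_y): P(|+y⟩) = |⟨+y|ψ⟩|² = 10/12.
After stage 1 the state is |+y⟩; P(|+x⟩) = |⟨+x|+y⟩|² = 1/2.
Joint probability = 10/12 × 1/2 = 0.4167.

0.4167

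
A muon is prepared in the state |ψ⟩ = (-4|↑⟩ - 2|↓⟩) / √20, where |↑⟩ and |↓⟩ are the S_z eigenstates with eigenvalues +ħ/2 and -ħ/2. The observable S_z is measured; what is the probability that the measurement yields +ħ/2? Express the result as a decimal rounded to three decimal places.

0.800

The +ħ/2 outcome corresponds to |↑⟩. Its amplitude in |ψ⟩ is -4/√20.
P = |-4|² / 20 = 16/20.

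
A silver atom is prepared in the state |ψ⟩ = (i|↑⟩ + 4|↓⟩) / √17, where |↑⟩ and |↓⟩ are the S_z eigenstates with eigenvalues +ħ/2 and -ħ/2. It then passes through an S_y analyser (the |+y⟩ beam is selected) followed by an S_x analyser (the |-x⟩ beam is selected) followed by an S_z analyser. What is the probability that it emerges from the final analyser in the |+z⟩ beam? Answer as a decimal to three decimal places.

0.066

First analyser (S_y): P(|+y⟩) = |⟨+y|ψ⟩|² = 9/34.
After stage 1 the state is |+y⟩; P(|-x⟩) = |⟨-x|+y⟩|² = 1/2.
After stage 2 the state is |-x⟩; P(|+z⟩) = |⟨+z|-x⟩|² = 1/2.
Joint probability = 9/34 × 1/2 × 1/2 = 0.066.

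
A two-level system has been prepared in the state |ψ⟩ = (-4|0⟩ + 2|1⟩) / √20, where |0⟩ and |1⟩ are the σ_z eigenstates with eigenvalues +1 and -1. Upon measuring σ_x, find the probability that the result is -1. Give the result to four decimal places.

0.9000

|-x⟩ = (|0⟩ - |1⟩)/√2, so ⟨-x|ψ⟩ = (-6) / (√2·√20).
P = |-6|² / 40 = 36/40.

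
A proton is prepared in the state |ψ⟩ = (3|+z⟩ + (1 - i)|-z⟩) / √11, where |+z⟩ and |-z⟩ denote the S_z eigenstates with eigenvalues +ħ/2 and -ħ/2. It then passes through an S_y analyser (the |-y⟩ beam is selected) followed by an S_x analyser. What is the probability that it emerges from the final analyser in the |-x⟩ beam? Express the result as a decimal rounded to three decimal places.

0.386

First analyser (S_y): P(|-y⟩) = |⟨-y|ψ⟩|² = 17/22.
After stage 1 the state is |-y⟩; P(|-x⟩) = |⟨-x|-y⟩|² = 1/2.
Joint probability = 17/22 × 1/2 = 0.386.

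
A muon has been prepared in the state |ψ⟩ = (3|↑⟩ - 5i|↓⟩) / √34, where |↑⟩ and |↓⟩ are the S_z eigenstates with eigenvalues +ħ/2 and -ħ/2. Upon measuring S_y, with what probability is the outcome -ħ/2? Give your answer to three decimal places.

|-y⟩ = (|↑⟩ - i|↓⟩)/√2, so ⟨-y|ψ⟩ = (8) / (√2·√34).
P = |8|² / 68 = 64/68.

0.941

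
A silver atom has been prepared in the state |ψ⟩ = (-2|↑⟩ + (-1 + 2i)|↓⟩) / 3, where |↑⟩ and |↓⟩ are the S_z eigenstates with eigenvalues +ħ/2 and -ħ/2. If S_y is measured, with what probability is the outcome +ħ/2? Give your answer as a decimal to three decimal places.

0.056

|+y⟩ = (|↑⟩ + i|↓⟩)/√2, so ⟨+y|ψ⟩ = (i) / (√2·3).
P = |i|² / 18 = 1/18.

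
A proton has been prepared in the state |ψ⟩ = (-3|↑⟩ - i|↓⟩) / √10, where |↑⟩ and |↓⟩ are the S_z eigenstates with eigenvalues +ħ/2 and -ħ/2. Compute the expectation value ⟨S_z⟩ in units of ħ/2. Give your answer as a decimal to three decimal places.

⟨σ_z⟩ = |a|² - |b|² divided by |a|²+|b|², with a, b the |↑⟩, |↓⟩ amplitudes.
= (9 - 1)/10 = 8/10.
⟨S_z⟩ = (ħ/2)·⟨σ_z⟩.

0.800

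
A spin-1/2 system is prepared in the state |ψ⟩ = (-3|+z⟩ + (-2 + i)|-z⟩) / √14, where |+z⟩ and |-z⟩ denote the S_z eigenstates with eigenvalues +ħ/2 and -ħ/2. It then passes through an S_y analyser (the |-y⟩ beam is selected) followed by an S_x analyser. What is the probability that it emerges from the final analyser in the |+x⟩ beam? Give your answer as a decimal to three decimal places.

0.357

First analyser (S_y): P(|-y⟩) = |⟨-y|ψ⟩|² = 20/28.
After stage 1 the state is |-y⟩; P(|+x⟩) = |⟨+x|-y⟩|² = 1/2.
Joint probability = 20/28 × 1/2 = 0.357.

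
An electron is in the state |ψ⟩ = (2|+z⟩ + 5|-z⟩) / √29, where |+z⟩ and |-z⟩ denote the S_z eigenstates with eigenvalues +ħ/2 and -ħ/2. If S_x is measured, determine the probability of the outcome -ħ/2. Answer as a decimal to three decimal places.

|-x⟩ = (|+z⟩ - |-z⟩)/√2, so ⟨-x|ψ⟩ = (-3) / (√2·√29).
P = |-3|² / 58 = 9/58.

0.155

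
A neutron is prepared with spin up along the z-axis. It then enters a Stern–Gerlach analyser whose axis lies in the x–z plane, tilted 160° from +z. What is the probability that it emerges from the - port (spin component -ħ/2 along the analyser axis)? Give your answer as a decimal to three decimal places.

0.970

For spin-½, the probability of finding spin-up along an axis at angle θ to the initial spin direction is cos²(θ/2); spin-down is sin²(θ/2).
θ = 160°, so P = sin²(80°) ≈ 0.970.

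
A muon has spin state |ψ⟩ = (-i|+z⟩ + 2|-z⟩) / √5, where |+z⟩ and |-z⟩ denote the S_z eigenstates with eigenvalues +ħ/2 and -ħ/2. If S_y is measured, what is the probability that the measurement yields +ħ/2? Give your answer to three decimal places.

0.900

|+y⟩ = (|+z⟩ + i|-z⟩)/√2, so ⟨+y|ψ⟩ = (-3i) / (√2·√5).
P = |-3i|² / 10 = 9/10.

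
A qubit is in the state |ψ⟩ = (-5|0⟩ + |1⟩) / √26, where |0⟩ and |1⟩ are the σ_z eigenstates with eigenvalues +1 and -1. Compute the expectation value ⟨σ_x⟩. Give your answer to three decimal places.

-0.385

⟨σ_x⟩ = 2 Re(a* b)/(|a|²+|b|²) with a = -5, b = 1.
a* b = -5, so ⟨σ_x⟩ = -10/26.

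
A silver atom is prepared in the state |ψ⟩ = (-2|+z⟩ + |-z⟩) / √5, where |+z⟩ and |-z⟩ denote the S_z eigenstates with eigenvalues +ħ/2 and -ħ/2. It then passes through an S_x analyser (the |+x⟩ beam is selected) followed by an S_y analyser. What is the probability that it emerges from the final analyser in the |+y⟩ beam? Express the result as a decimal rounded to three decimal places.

0.050

First analyser (S_x): P(|+x⟩) = |⟨+x|ψ⟩|² = 1/10.
After stage 1 the state is |+x⟩; P(|+y⟩) = |⟨+y|+x⟩|² = 1/2.
Joint probability = 1/10 × 1/2 = 0.050.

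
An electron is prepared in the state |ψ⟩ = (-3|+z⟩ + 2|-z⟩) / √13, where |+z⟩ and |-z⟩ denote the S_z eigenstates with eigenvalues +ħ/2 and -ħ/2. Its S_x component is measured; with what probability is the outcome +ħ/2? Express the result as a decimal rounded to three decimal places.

|+x⟩ = (|+z⟩ + |-z⟩)/√2, so ⟨+x|ψ⟩ = (-1) / (√2·√13).
P = |-1|² / 26 = 1/26.

0.038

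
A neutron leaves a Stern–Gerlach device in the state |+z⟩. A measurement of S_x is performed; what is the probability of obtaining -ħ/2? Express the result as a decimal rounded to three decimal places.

0.500

In the S_z basis, |+z⟩ = |↑⟩ and |-x⟩ = (|↑⟩ - |↓⟩)/√2.
|⟨-x|+z⟩|² = 1/2.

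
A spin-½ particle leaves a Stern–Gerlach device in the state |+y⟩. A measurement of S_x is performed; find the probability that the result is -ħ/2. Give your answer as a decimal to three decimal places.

In the S_z basis, |+y⟩ = (|↑⟩ + i|↓⟩)/√2 and |-x⟩ = (|↑⟩ - |↓⟩)/√2.
|⟨-x|+y⟩|² = 1/2.

0.500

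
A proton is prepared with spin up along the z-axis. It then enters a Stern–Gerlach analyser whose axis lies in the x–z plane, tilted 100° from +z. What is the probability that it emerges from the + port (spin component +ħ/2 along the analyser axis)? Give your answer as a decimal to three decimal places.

0.413

For spin-½, the probability of finding spin-up along an axis at angle θ to the initial spin direction is cos²(θ/2); spin-down is sin²(θ/2).
θ = 100°, so P = cos²(50°) ≈ 0.413.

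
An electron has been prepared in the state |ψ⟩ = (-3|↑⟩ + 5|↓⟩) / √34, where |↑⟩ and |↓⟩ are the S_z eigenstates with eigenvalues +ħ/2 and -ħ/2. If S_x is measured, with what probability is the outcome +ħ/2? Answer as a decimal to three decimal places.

|+x⟩ = (|↑⟩ + |↓⟩)/√2, so ⟨+x|ψ⟩ = (2) / (√2·√34).
P = |2|² / 68 = 4/68.

0.059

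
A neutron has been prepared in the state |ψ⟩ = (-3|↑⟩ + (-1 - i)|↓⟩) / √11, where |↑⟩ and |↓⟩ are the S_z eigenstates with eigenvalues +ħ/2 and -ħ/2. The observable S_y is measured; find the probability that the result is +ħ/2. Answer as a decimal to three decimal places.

|+y⟩ = (|↑⟩ + i|↓⟩)/√2, so ⟨+y|ψ⟩ = (-4 + i) / (√2·√11).
P = |-4 + i|² / 22 = 17/22.

0.773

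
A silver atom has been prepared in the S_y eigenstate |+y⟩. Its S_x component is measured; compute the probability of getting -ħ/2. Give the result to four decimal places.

0.5000

In the S_z basis, |+y⟩ = (|+z⟩ + i|-z⟩)/√2 and |-x⟩ = (|+z⟩ - |-z⟩)/√2.
|⟨-x|+y⟩|² = 1/2.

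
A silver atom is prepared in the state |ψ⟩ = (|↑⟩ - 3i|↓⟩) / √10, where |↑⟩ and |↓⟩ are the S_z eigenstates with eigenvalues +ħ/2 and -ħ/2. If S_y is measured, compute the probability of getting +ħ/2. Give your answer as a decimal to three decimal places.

0.200

|+y⟩ = (|↑⟩ + i|↓⟩)/√2, so ⟨+y|ψ⟩ = (-2) / (√2·√10).
P = |-2|² / 20 = 4/20.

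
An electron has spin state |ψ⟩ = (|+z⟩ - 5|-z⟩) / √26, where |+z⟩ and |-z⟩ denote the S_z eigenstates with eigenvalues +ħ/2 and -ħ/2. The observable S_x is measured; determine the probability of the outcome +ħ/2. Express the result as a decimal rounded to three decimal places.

0.308

|+x⟩ = (|+z⟩ + |-z⟩)/√2, so ⟨+x|ψ⟩ = (-4) / (√2·√26).
P = |-4|² / 52 = 16/52.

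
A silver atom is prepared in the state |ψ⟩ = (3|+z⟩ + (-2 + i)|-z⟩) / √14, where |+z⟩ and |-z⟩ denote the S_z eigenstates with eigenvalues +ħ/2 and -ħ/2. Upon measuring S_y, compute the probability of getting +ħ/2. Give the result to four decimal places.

|+y⟩ = (|+z⟩ + i|-z⟩)/√2, so ⟨+y|ψ⟩ = (4 + 2i) / (√2·√14).
P = |4 + 2i|² / 28 = 20/28.

0.7143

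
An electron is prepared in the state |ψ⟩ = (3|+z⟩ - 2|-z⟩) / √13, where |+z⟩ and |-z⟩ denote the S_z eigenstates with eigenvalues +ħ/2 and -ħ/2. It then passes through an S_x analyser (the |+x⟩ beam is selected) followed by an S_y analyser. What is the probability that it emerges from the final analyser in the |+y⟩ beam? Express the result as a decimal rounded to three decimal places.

0.019

First analyser (S_x): P(|+x⟩) = |⟨+x|ψ⟩|² = 1/26.
After stage 1 the state is |+x⟩; P(|+y⟩) = |⟨+y|+x⟩|² = 1/2.
Joint probability = 1/26 × 1/2 = 0.019.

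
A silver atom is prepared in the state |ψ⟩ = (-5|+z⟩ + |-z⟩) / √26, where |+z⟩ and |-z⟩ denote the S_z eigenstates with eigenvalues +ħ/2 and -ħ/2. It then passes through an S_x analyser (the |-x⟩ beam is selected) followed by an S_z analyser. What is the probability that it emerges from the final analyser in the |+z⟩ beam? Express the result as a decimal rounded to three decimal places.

0.346

First analyser (S_x): P(|-x⟩) = |⟨-x|ψ⟩|² = 36/52.
After stage 1 the state is |-x⟩; P(|+z⟩) = |⟨+z|-x⟩|² = 1/2.
Joint probability = 36/52 × 1/2 = 0.346.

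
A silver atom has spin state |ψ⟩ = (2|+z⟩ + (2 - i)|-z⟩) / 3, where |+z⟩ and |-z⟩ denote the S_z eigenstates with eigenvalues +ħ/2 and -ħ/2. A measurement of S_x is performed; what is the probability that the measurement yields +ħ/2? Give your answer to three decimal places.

0.944

|+x⟩ = (|+z⟩ + |-z⟩)/√2, so ⟨+x|ψ⟩ = (4 - i) / (√2·3).
P = |4 - i|² / 18 = 17/18.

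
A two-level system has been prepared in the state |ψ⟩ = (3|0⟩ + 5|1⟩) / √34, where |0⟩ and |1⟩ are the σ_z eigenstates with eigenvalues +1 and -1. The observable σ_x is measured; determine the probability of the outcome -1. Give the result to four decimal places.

0.0588

|-x⟩ = (|0⟩ - |1⟩)/√2, so ⟨-x|ψ⟩ = (-2) / (√2·√34).
P = |-2|² / 68 = 4/68.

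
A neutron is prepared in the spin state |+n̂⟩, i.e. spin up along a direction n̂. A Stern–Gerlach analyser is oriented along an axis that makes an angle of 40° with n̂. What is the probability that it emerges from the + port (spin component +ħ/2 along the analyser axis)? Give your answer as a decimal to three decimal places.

0.883

For spin-½, the probability of finding spin-up along an axis at angle θ to the initial spin direction is cos²(θ/2); spin-down is sin²(θ/2).
θ = 40°, so P = cos²(20°) ≈ 0.883.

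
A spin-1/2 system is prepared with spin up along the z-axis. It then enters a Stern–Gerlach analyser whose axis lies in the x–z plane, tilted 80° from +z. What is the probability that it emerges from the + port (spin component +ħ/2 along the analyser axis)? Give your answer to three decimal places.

0.587

For spin-½, the probability of finding spin-up along an axis at angle θ to the initial spin direction is cos²(θ/2); spin-down is sin²(θ/2).
θ = 80°, so P = cos²(40°) ≈ 0.587.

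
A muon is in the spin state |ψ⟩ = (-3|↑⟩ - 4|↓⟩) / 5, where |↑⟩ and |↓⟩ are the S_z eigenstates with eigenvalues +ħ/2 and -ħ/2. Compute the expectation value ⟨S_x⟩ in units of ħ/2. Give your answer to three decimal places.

0.960

⟨σ_x⟩ = 2 Re(a* b)/(|a|²+|b|²) with a = -3, b = -4.
a* b = 12, so ⟨σ_x⟩ = 24/25.
⟨S_x⟩ = (ħ/2)·⟨σ_x⟩.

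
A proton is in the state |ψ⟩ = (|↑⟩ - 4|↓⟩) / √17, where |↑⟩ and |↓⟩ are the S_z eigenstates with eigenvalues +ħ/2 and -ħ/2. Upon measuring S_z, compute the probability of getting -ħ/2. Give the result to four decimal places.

The -ħ/2 outcome corresponds to |↓⟩. Its amplitude in |ψ⟩ is -4/√17.
P = |-4|² / 17 = 16/17.

0.9412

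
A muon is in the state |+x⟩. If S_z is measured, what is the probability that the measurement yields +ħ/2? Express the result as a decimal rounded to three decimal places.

In the S_z basis, |+x⟩ = (|↑⟩ + |↓⟩)/√2 and |+z⟩ = |↑⟩.
|⟨+z|+x⟩|² = 1/2.

0.500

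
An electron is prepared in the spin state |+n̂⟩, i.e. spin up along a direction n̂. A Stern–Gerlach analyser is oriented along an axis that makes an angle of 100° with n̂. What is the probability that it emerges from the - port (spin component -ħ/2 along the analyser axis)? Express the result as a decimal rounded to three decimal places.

For spin-½, the probability of finding spin-up along an axis at angle θ to the initial spin direction is cos²(θ/2); spin-down is sin²(θ/2).
θ = 100°, so P = sin²(50°) ≈ 0.587.

0.587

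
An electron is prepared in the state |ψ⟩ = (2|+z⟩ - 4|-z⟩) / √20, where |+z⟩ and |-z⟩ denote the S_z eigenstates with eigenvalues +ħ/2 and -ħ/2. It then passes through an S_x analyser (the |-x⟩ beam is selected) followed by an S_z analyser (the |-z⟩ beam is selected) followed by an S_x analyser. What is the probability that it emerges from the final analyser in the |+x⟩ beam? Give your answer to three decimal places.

First analyser (S_x): P(|-x⟩) = |⟨-x|ψ⟩|² = 36/40.
After stage 1 the state is |-x⟩; P(|-z⟩) = |⟨-z|-x⟩|² = 1/2.
After stage 2 the state is |-z⟩; P(|+x⟩) = |⟨+x|-z⟩|² = 1/2.
Joint probability = 36/40 × 1/2 × 1/2 = 0.225.

0.225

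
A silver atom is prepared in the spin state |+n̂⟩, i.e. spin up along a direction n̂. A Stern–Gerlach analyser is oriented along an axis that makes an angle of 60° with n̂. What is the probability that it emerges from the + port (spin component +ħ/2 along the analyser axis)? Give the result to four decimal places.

For spin-½, the probability of finding spin-up along an axis at angle θ to the initial spin direction is cos²(θ/2); spin-down is sin²(θ/2).
θ = 60°, so P = cos²(30°) ≈ 0.7500.

0.7500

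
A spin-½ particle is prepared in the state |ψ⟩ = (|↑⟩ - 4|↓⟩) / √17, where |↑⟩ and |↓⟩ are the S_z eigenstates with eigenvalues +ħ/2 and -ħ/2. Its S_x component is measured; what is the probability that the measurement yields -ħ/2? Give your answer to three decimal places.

|-x⟩ = (|↑⟩ - |↓⟩)/√2, so ⟨-x|ψ⟩ = (5) / (√2·√17).
P = |5|² / 34 = 25/34.

0.735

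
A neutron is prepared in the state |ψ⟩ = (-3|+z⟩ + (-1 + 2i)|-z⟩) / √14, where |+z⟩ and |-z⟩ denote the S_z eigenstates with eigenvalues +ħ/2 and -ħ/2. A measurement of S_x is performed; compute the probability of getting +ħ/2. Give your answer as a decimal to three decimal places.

0.714

|+x⟩ = (|+z⟩ + |-z⟩)/√2, so ⟨+x|ψ⟩ = (-4 + 2i) / (√2·√14).
P = |-4 + 2i|² / 28 = 20/28.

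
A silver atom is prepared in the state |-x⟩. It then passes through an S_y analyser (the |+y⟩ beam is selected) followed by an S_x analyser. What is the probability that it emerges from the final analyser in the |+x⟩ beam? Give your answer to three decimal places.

0.250

First analyser (S_y): from |-x⟩, P(|+y⟩) = 1/2.
After stage 1 the state is |+y⟩; P(|+x⟩) = |⟨+x|+y⟩|² = 1/2.
Joint probability = 1/2 × 1/2 = 0.250.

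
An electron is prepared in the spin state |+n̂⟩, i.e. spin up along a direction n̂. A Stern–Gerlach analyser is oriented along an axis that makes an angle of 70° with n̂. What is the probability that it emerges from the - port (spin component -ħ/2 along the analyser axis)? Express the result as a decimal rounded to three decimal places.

For spin-½, the probability of finding spin-up along an axis at angle θ to the initial spin direction is cos²(θ/2); spin-down is sin²(θ/2).
θ = 70°, so P = sin²(35°) ≈ 0.329.

0.329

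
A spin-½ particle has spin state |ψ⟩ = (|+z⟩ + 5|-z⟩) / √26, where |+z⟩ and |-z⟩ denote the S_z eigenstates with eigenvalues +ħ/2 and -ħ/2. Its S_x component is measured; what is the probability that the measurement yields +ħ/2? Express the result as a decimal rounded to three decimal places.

0.692

|+x⟩ = (|+z⟩ + |-z⟩)/√2, so ⟨+x|ψ⟩ = (6) / (√2·√26).
P = |6|² / 52 = 36/52.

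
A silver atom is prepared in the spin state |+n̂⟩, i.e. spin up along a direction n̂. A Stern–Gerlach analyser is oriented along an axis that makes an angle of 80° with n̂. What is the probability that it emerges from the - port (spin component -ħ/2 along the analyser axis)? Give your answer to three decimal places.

0.413

For spin-½, the probability of finding spin-up along an axis at angle θ to the initial spin direction is cos²(θ/2); spin-down is sin²(θ/2).
θ = 80°, so P = sin²(40°) ≈ 0.413.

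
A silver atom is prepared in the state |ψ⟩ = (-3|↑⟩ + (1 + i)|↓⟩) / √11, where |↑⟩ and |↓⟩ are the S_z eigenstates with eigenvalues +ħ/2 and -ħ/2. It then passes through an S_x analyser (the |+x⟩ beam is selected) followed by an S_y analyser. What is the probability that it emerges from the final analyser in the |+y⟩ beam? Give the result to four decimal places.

First analyser (S_x): P(|+x⟩) = |⟨+x|ψ⟩|² = 5/22.
After stage 1 the state is |+x⟩; P(|+y⟩) = |⟨+y|+x⟩|² = 1/2.
Joint probability = 5/22 × 1/2 = 0.1136.

0.1136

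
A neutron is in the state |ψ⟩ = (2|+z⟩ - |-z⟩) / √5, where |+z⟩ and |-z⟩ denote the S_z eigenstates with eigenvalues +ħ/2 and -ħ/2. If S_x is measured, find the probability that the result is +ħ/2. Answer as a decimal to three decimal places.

0.100

|+x⟩ = (|+z⟩ + |-z⟩)/√2, so ⟨+x|ψ⟩ = (1) / (√2·√5).
P = |1|² / 10 = 1/10.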